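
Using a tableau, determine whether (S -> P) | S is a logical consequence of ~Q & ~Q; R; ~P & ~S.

Yes

Initial set: {(~Q & ~Q); R; (~P & ~S); ~((S -> P) | S)}.
(~Q & ~Q): α-rule — add ~Q, ~Q.
(~P & ~S): α-rule — add ~P, ~S.
~((S -> P) | S): α-rule — add ~(S -> P), ~S.
~(S -> P): α-rule — add S, ~P.
× closes — contains both S and ~S.
All 1 branch closes.
Every branch closed, so the premises entail the conclusion.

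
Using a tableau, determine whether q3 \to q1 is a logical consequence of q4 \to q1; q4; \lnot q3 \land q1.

Initial set: {(q4 \to q1); q4; (\lnot q3 \land q1); \lnot (q3 \to q1)}.
(\lnot q3 \land q1): α-rule — add \lnot q3, q1.
\lnot (q3 \to q1): α-rule — add q3, \lnot q1.
× closes — contains both q3 and \lnot q3.
All 1 branch closes.
Every branch closed, so the premises entail the conclusion.

Yes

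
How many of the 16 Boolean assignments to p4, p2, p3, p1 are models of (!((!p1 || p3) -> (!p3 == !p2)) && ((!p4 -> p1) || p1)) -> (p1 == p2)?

Initial set: {((!((!p1 || p3) -> (!p3 == !p2)) && ((!p4 -> p1) || p1)) -> (p1 == p2))}.
((!((!p1 || p3) -> (!p3 == !p2)) && ((!p4 -> p1) || p1)) -> (p1 == p2)): β-rule — branch into !(!((!p1 || p3) -> (!p3 == !p2)) && ((!p4 -> p1) || p1))  //  (p1 == p2).
  branch 1 (add !(!((!p1 || p3) -> (!p3 == !p2)) && ((!p4 -> p1) || p1))):
    !(!((!p1 || p3) -> (!p3 == !p2)) && ((!p4 -> p1) || p1)): β-rule — branch into !!((!p1 || p3) -> (!p3 == !p2))  //  !((!p4 -> p1) || p1).
      branch 1.1 (add !!((!p1 || p3) -> (!p3 == !p2))):
        !!((!p1 || p3) -> (!p3 == !p2)): β-rule — branch into !(!p1 || p3)  //  (!p3 == !p2).
          branch 1.1.1 (add !(!p1 || p3)):
            !(!p1 || p3): α-rule — add !!p1, !p3.
            ○ open, literals {p1=true, p3=false}.
          branch 1.1.2 (add (!p3 == !p2)):
            (!p3 == !p2): β-rule — branch into !p3, !p2  //  !!p3, !!p2.
              branch 1.1.2.1 (add !p3, !p2):
                ○ open, literals {p2=false, p3=false}.
              branch 1.1.2.2 (add !!p3, !!p2):
                ○ open, literals {p2=true, p3=true}.
      branch 1.2 (add !((!p4 -> p1) || p1)):
        !((!p4 -> p1) || p1): α-rule — add !(!p4 -> p1), !p1.
        !(!p4 -> p1): α-rule — add !p4, !p1.
        ○ open, literals {p1=false, p4=false}.
  branch 2 (add (p1 == p2)):
    (p1 == p2): β-rule — branch into p1, p2  //  !p1, !p2.
      branch 2.1 (add p1, p2):
        ○ open, literals {p1=true, p2=true}.
      branch 2.2 (add !p1, !p2):
        ○ open, literals {p1=false, p2=false}.
0 branches closed, 6 open.
Each open branch fixes some atoms; the unmentioned ones are free. Counting distinct full assignments: branch {p1=true, p3=false} (p4, p2) contributes 4 new; branch {p2=false, p3=false} (p4, p1) contributes 2 new; branch {p2=true, p3=true} (p4, p1) contributes 4 new; branch {p1=false, p4=false} (p2, p3) contributes 2 new; branch {p1=true, p2=true} (p4, p3) contributes 0 new; branch {p1=false, p2=false} (p4, p3) contributes 1 new. Total: 13.

13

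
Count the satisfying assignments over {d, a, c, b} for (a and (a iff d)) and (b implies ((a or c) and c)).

Initial set: {T ((a and (a iff d)) and (b implies ((a or c) and c)))}.
T ((a and (a iff d)) and (b implies ((a or c) and c))): α-rule — add T (a and (a iff d)), T (b implies ((a or c) and c)).
T (a and (a iff d)): α-rule — add T a, T (a iff d).
T (b implies ((a or c) and c)): β-rule — branch into F b  //  T ((a or c) and c).
  branch 1 (add F b):
    T (a iff d): β-rule — branch into T a, T d  //  F a, F d.
      branch 1.1 (add T a, T d):
        ○ open, literals {a=1, b=0, d=1}.
      branch 1.2 (add F a, F d):
        × closes — contains both a and not a.
  branch 2 (add T ((a or c) and c)):
    T ((a or c) and c): α-rule — add T (a or c), T c.
    T (a iff d): β-rule — branch into T a, T d  //  F a, F d.
      branch 2.1 (add T a, T d):
        T (a or c): β-rule — branch into T a  //  T c.
          branch 2.1.1 (add T a):
            ○ open, literals {a=1, c=1, d=1}.
          branch 2.1.2 (add T c):
            ○ open, literals {a=1, c=1, d=1}.
      branch 2.2 (add F a, F d):
        × closes — contains both a and not a.
2 branches closed, 3 open.
Each open branch fixes some atoms; the unmentioned ones are free. Counting distinct full assignments: branch {a=1, b=0, d=1} (c) contributes 2 new; branch {a=1, c=1, d=1} (b) contributes 1 new; branch {a=1, c=1, d=1} (b) contributes 0 new. Total: 3.

3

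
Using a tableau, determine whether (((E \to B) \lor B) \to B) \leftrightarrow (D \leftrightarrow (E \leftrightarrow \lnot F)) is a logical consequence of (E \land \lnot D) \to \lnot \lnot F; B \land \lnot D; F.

No

Initial set: {((E \land \lnot D) \to \lnot \lnot F); (B \land \lnot D); F; \lnot ((((E \to B) \lor B) \to B) \leftrightarrow (D \leftrightarrow (E \leftrightarrow \lnot F)))}.
(B \land \lnot D): α-rule — add B, \lnot D.
((E \land \lnot D) \to \lnot \lnot F): β-rule — branch into \lnot (E \land \lnot D)  //  \lnot \lnot F.
  branch 1 (add \lnot (E \land \lnot D)):
    \lnot ((((E \to B) \lor B) \to B) \leftrightarrow (D \leftrightarrow (E \leftrightarrow \lnot F))): β-rule — branch into (((E \to B) \lor B) \to B), \lnot (D \leftrightarrow (E \leftrightarrow \lnot F))  //  \lnot (((E \to B) \lor B) \to B), (D \leftrightarrow (E \leftrightarrow \lnot F)).
      branch 1.1 (add (((E \to B) \lor B) \to B), \lnot (D \leftrightarrow (E \leftrightarrow \lnot F))):
        \lnot (E \land \lnot D): β-rule — branch into \lnot E  //  \lnot \lnot D.
          branch 1.1.1 (add \lnot E):
            (((E \to B) \lor B) \to B): β-rule — branch into \lnot ((E \to B) \lor B)  //  B.
              branch 1.1.1.1 (add \lnot ((E \to B) \lor B)):
                \lnot ((E \to B) \lor B): α-rule — add \lnot (E \to B), \lnot B.
                × closes — contains both B and \lnot B.
              branch 1.1.1.2 (add B):
                \lnot (D \leftrightarrow (E \leftrightarrow \lnot F)): β-rule — branch into D, \lnot (E \leftrightarrow \lnot F)  //  \lnot D, (E \leftrightarrow \lnot F).
                  branch 1.1.1.2.1 (add D, \lnot (E \leftrightarrow \lnot F)):
                    × closes — contains both D and \lnot D.
                  branch 1.1.1.2.2 (add \lnot D, (E \leftrightarrow \lnot F)):
                    (E \leftrightarrow \lnot F): β-rule — branch into E, \lnot F  //  \lnot E, \lnot \lnot F.
                      branch 1.1.1.2.2.1 (add E, \lnot F):
                        × closes — contains both E and \lnot E.
                      branch 1.1.1.2.2.2 (add \lnot E, \lnot \lnot F):
                        ○ open, literals {B=true, D=false, E=false, F=true}.
          branch 1.1.2 (add \lnot \lnot D):
            × closes — contains both D and \lnot D.
      branch 1.2 (add \lnot (((E \to B) \lor B) \to B), (D \leftrightarrow (E \leftrightarrow \lnot F))):
        \lnot (((E \to B) \lor B) \to B): α-rule — add ((E \to B) \lor B), \lnot B.
        × closes — contains both B and \lnot B.
  branch 2 (add \lnot \lnot F):
    \lnot \lnot F: drop double negation, giving F.
    \lnot ((((E \to B) \lor B) \to B) \leftrightarrow (D \leftrightarrow (E \leftrightarrow \lnot F))): β-rule — branch into (((E \to B) \lor B) \to B), \lnot (D \leftrightarrow (E \leftrightarrow \lnot F))  //  \lnot (((E \to B) \lor B) \to B), (D \leftrightarrow (E \leftrightarrow \lnot F)).
      branch 2.1 (add (((E \to B) \lor B) \to B), \lnot (D \leftrightarrow (E \leftrightarrow \lnot F))):
        (((E \to B) \lor B) \to B): β-rule — branch into \lnot ((E \to B) \lor B)  //  B.
          branch 2.1.1 (add \lnot ((E \to B) \lor B)):
            \lnot ((E \to B) \lor B): α-rule — add \lnot (E \to B), \lnot B.
            × closes — contains both B and \lnot B.
          branch 2.1.2 (add B):
            \lnot (D \leftrightarrow (E \leftrightarrow \lnot F)): β-rule — branch into D, \lnot (E \leftrightarrow \lnot F)  //  \lnot D, (E \leftrightarrow \lnot F).
              branch 2.1.2.1 (add D, \lnot (E \leftrightarrow \lnot F)):
                × closes — contains both D and \lnot D.
              branch 2.1.2.2 (add \lnot D, (E \leftrightarrow \lnot F)):
                (E \leftrightarrow \lnot F): β-rule — branch into E, \lnot F  //  \lnot E, \lnot \lnot F.
                  branch 2.1.2.2.1 (add E, \lnot F):
                    × closes — contains both F and \lnot F.
                  branch 2.1.2.2.2 (add \lnot E, \lnot \lnot F):
                    ○ open, literals {B=true, D=false, E=false, F=true}.
      branch 2.2 (add \lnot (((E \to B) \lor B) \to B), (D \leftrightarrow (E \leftrightarrow \lnot F))):
        \lnot (((E \to B) \lor B) \to B): α-rule — add ((E \to B) \lor B), \lnot B.
        × closes — contains both B and \lnot B.
9 branches closed, 2 open.
An open branch gives a countermodel: B=true, D=false, E=false, F=true (unmentioned atoms arbitrary); the premises hold there but the conclusion fails.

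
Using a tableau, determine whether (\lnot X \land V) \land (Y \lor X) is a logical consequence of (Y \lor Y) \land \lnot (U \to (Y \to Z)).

No

Initial set: {((Y \lor Y) \land \lnot (U \to (Y \to Z))); \lnot ((\lnot X \land V) \land (Y \lor X))}.
((Y \lor Y) \land \lnot (U \to (Y \to Z))): α-rule — add (Y \lor Y), \lnot (U \to (Y \to Z)).
\lnot (U \to (Y \to Z)): α-rule — add U, \lnot (Y \to Z).
\lnot (Y \to Z): α-rule — add Y, \lnot Z.
\lnot ((\lnot X \land V) \land (Y \lor X)): β-rule — branch into \lnot (\lnot X \land V)  //  \lnot (Y \lor X).
  branch 1 (add \lnot (\lnot X \land V)):
    (Y \lor Y): β-rule — branch into Y  //  Y.
      branch 1.1 (add Y):
        \lnot (\lnot X \land V): β-rule — branch into \lnot \lnot X  //  \lnot V.
          branch 1.1.1 (add \lnot \lnot X):
            ○ open, literals {U=true, X=true, Y=true, Z=false}.
          branch 1.1.2 (add \lnot V):
            ○ open, literals {U=true, V=false, Y=true, Z=false}.
      branch 1.2 (add Y):
        \lnot (\lnot X \land V): β-rule — branch into \lnot \lnot X  //  \lnot V.
          branch 1.2.1 (add \lnot \lnot X):
            ○ open, literals {U=true, X=true, Y=true, Z=false}.
          branch 1.2.2 (add \lnot V):
            ○ open, literals {U=true, V=false, Y=true, Z=false}.
  branch 2 (add \lnot (Y \lor X)):
    \lnot (Y \lor X): α-rule — add \lnot Y, \lnot X.
    × closes — contains both Y and \lnot Y.
1 branch closed, 4 open.
An open branch gives a countermodel: U=true, X=true, Y=true, Z=false (unmentioned atoms arbitrary); the premises hold there but the conclusion fails.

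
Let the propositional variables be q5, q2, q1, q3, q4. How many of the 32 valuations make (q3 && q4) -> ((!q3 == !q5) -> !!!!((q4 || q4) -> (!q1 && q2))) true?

29

Initial set: {((q3 && q4) -> ((!q3 == !q5) -> !!!!((q4 || q4) -> (!q1 && q2))))}.
((q3 && q4) -> ((!q3 == !q5) -> !!!!((q4 || q4) -> (!q1 && q2)))): β-rule — branch into !(q3 && q4)  //  ((!q3 == !q5) -> !!!!((q4 || q4) -> (!q1 && q2))).
  branch 1 (add !(q3 && q4)):
    !(q3 && q4): β-rule — branch into !q3  //  !q4.
      branch 1.1 (add !q3):
        ○ open, literals {q3=false}.
      branch 1.2 (add !q4):
        ○ open, literals {q4=false}.
  branch 2 (add ((!q3 == !q5) -> !!!!((q4 || q4) -> (!q1 && q2)))):
    ((!q3 == !q5) -> !!!!((q4 || q4) -> (!q1 && q2))): β-rule — branch into !(!q3 == !q5)  //  !!!!((q4 || q4) -> (!q1 && q2)).
      branch 2.1 (add !(!q3 == !q5)):
        !(!q3 == !q5): β-rule — branch into !q3, !!q5  //  !!q3, !q5.
          branch 2.1.1 (add !q3, !!q5):
            ○ open, literals {q3=false, q5=true}.
          branch 2.1.2 (add !!q3, !q5):
            ○ open, literals {q3=true, q5=false}.
      branch 2.2 (add !!!!((q4 || q4) -> (!q1 && q2))):
        !!!!((q4 || q4) -> (!q1 && q2)): drop double negation, giving !!((q4 || q4) -> (!q1 && q2)).
        !!((q4 || q4) -> (!q1 && q2)): drop double negation, giving ((q4 || q4) -> (!q1 && q2)).
        ((q4 || q4) -> (!q1 && q2)): β-rule — branch into !(q4 || q4)  //  (!q1 && q2).
          branch 2.2.1 (add !(q4 || q4)):
            !(q4 || q4): α-rule — add !q4, !q4.
            ○ open, literals {q4=false}.
          branch 2.2.2 (add (!q1 && q2)):
            (!q1 && q2): α-rule — add !q1, q2.
            ○ open, literals {q1=false, q2=true}.
0 branches closed, 6 open.
Each open branch fixes some atoms; the unmentioned ones are free. Counting distinct full assignments: branch {q3=false} (q5, q2, q1, q4) contributes 16 new; branch {q4=false} (q5, q2, q1, q3) contributes 8 new; branch {q3=false, q5=true} (q2, q1, q4) contributes 0 new; branch {q3=true, q5=false} (q2, q1, q4) contributes 4 new; branch {q4=false} (q5, q2, q1, q3) contributes 0 new; branch {q1=false, q2=true} (q5, q3, q4) contributes 1 new. Total: 29.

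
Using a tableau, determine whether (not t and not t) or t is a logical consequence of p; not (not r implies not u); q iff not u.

Initial set: {T p; T not (not r implies not u); T (q iff not u); F ((not t and not t) or t)}.
T not (not r implies not u): α-rule — add T not r, F not u.
F ((not t and not t) or t): α-rule — add F (not t and not t), F t.
T (q iff not u): β-rule — branch into T q, T not u  //  F q, F not u.
  branch 1 (add T q, T not u):
    × closes — contains both u and not u.
  branch 2 (add F q, F not u):
    F (not t and not t): β-rule — branch into F not t  //  F not t.
      branch 2.1 (add F not t):
        × closes — contains both t and not t.
      branch 2.2 (add F not t):
        × closes — contains both t and not t.
All 3 branches close.
Every branch closed, so the premises entail the conclusion.

Yes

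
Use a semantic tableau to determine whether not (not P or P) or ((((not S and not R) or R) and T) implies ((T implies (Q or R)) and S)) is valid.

Assume the negation and expand:
Initial set: {not (not (not P or P) or ((((not S and not R) or R) and T) implies ((T implies (Q or R)) and S)))}.
not (not (not P or P) or ((((not S and not R) or R) and T) implies ((T implies (Q or R)) and S))): α-rule — add not not (not P or P), not ((((not S and not R) or R) and T) implies ((T implies (Q or R)) and S)).
not ((((not S and not R) or R) and T) implies ((T implies (Q or R)) and S)): α-rule — add (((not S and not R) or R) and T), not ((T implies (Q or R)) and S).
(((not S and not R) or R) and T): α-rule — add ((not S and not R) or R), T.
not not (not P or P): β-rule — branch into not P  //  P.
  branch 1 (add not P):
    not ((T implies (Q or R)) and S): β-rule — branch into not (T implies (Q or R))  //  not S.
      branch 1.1 (add not (T implies (Q or R))):
        not (T implies (Q or R)): α-rule — add T, not (Q or R).
        not (Q or R): α-rule — add not Q, not R.
        ((not S and not R) or R): β-rule — branch into (not S and not R)  //  R.
          branch 1.1.1 (add (not S and not R)):
            (not S and not R): α-rule — add not S, not R.
            ○ open, literals {P=F, Q=F, R=F, S=F, T=T}.
          branch 1.1.2 (add R):
            × closes — contains both R and not R.
      branch 1.2 (add not S):
        ((not S and not R) or R): β-rule — branch into (not S and not R)  //  R.
          branch 1.2.1 (add (not S and not R)):
            (not S and not R): α-rule — add not S, not R.
            ○ open, literals {P=F, R=F, S=F, T=T}.
          branch 1.2.2 (add R):
            ○ open, literals {P=F, R=T, S=F, T=T}.
  branch 2 (add P):
    not ((T implies (Q or R)) and S): β-rule — branch into not (T implies (Q or R))  //  not S.
      branch 2.1 (add not (T implies (Q or R))):
        not (T implies (Q or R)): α-rule — add T, not (Q or R).
        not (Q or R): α-rule — add not Q, not R.
        ((not S and not R) or R): β-rule — branch into (not S and not R)  //  R.
          branch 2.1.1 (add (not S and not R)):
            (not S and not R): α-rule — add not S, not R.
            ○ open, literals {P=T, Q=F, R=F, S=F, T=T}.
          branch 2.1.2 (add R):
            × closes — contains both R and not R.
      branch 2.2 (add not S):
        ((not S and not R) or R): β-rule — branch into (not S and not R)  //  R.
          branch 2.2.1 (add (not S and not R)):
            (not S and not R): α-rule — add not S, not R.
            ○ open, literals {P=T, R=F, S=F, T=T}.
          branch 2.2.2 (add R):
            ○ open, literals {P=T, R=T, S=F, T=T}.
2 branches closed, 6 open.
An open branch gives a countermodel: P=F, Q=F, R=F, S=F, T=T (unmentioned atoms arbitrary); under it the original formula is false.

Not valid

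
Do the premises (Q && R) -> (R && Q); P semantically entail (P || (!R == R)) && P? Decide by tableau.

Yes

Initial set: {((Q && R) -> (R && Q)); P; !((P || (!R == R)) && P)}.
((Q && R) -> (R && Q)): β-rule — branch into !(Q && R)  //  (R && Q).
  branch 1 (add !(Q && R)):
    !((P || (!R == R)) && P): β-rule — branch into !(P || (!R == R))  //  !P.
      branch 1.1 (add !(P || (!R == R))):
        !(P || (!R == R)): α-rule — add !P, !(!R == R).
        × closes — contains both P and !P.
      branch 1.2 (add !P):
        × closes — contains both P and !P.
  branch 2 (add (R && Q)):
    (R && Q): α-rule — add R, Q.
    !((P || (!R == R)) && P): β-rule — branch into !(P || (!R == R))  //  !P.
      branch 2.1 (add !(P || (!R == R))):
        !(P || (!R == R)): α-rule — add !P, !(!R == R).
        × closes — contains both P and !P.
      branch 2.2 (add !P):
        × closes — contains both P and !P.
All 4 branches close.
Every branch closed, so the premises entail the conclusion.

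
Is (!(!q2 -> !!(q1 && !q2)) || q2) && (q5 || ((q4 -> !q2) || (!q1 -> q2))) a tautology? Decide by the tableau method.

Not valid

Assume the negation and expand:
Initial set: {!((!(!q2 -> !!(q1 && !q2)) || q2) && (q5 || ((q4 -> !q2) || (!q1 -> q2))))}.
!((!(!q2 -> !!(q1 && !q2)) || q2) && (q5 || ((q4 -> !q2) || (!q1 -> q2)))): β-rule — branch into !(!(!q2 -> !!(q1 && !q2)) || q2)  //  !(q5 || ((q4 -> !q2) || (!q1 -> q2))).
  branch 1 (add !(!(!q2 -> !!(q1 && !q2)) || q2)):
    !(!(!q2 -> !!(q1 && !q2)) || q2): α-rule — add !!(!q2 -> !!(q1 && !q2)), !q2.
    !!(!q2 -> !!(q1 && !q2)): β-rule — branch into !!q2  //  !!(q1 && !q2).
      branch 1.1 (add !!q2):
        × closes — contains both q2 and !q2.
      branch 1.2 (add !!(q1 && !q2)):
        !!(q1 && !q2): drop double negation, giving (q1 && !q2).
        (q1 && !q2): α-rule — add q1, !q2.
        ○ open, literals {q1=true, q2=false}.
  branch 2 (add !(q5 || ((q4 -> !q2) || (!q1 -> q2)))):
    !(q5 || ((q4 -> !q2) || (!q1 -> q2))): α-rule — add !q5, !((q4 -> !q2) || (!q1 -> q2)).
    !((q4 -> !q2) || (!q1 -> q2)): α-rule — add !(q4 -> !q2), !(!q1 -> q2).
    !(q4 -> !q2): α-rule — add q4, !!q2.
    !(!q1 -> q2): α-rule — add !q1, !q2.
    × closes — contains both q2 and !q2.
2 branches closed, 1 open.
An open branch gives a countermodel: q1=true, q2=false (unmentioned atoms arbitrary); under it the original formula is false.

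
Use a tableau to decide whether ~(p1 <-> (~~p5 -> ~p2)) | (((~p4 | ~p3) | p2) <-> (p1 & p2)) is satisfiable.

Satisfiable

Initial set: {(~(p1 <-> (~~p5 -> ~p2)) | (((~p4 | ~p3) | p2) <-> (p1 & p2)))}.
(~(p1 <-> (~~p5 -> ~p2)) | (((~p4 | ~p3) | p2) <-> (p1 & p2))): β-rule — branch into ~(p1 <-> (~~p5 -> ~p2))  //  (((~p4 | ~p3) | p2) <-> (p1 & p2)).
  branch 1 (add ~(p1 <-> (~~p5 -> ~p2))):
    ~(p1 <-> (~~p5 -> ~p2)): β-rule — branch into p1, ~(~~p5 -> ~p2)  //  ~p1, (~~p5 -> ~p2).
      branch 1.1 (add p1, ~(~~p5 -> ~p2)):
        ~(~~p5 -> ~p2): α-rule — add ~~p5, ~~p2.
        ~~p5: drop double negation, giving p5.
        ○ open, literals {p1=true, p2=true, p5=true}.
      branch 1.2 (add ~p1, (~~p5 -> ~p2)):
        (~~p5 -> ~p2): β-rule — branch into ~~~p5  //  ~p2.
          branch 1.2.1 (add ~~~p5):
            ~~~p5: drop double negation, giving ~p5.
            ○ open, literals {p1=false, p5=false}.
          branch 1.2.2 (add ~p2):
            ○ open, literals {p1=false, p2=false}.
  branch 2 (add (((~p4 | ~p3) | p2) <-> (p1 & p2))):
    (((~p4 | ~p3) | p2) <-> (p1 & p2)): β-rule — branch into ((~p4 | ~p3) | p2), (p1 & p2)  //  ~((~p4 | ~p3) | p2), ~(p1 & p2).
      branch 2.1 (add ((~p4 | ~p3) | p2), (p1 & p2)):
        (p1 & p2): α-rule — add p1, p2.
        ((~p4 | ~p3) | p2): β-rule — branch into (~p4 | ~p3)  //  p2.
          branch 2.1.1 (add (~p4 | ~p3)):
            (~p4 | ~p3): β-rule — branch into ~p4  //  ~p3.
              branch 2.1.1.1 (add ~p4):
                ○ open, literals {p1=true, p2=true, p4=false}.
              branch 2.1.1.2 (add ~p3):
                ○ open, literals {p1=true, p2=true, p3=false}.
          branch 2.1.2 (add p2):
            ○ open, literals {p1=true, p2=true}.
      branch 2.2 (add ~((~p4 | ~p3) | p2), ~(p1 & p2)):
        ~((~p4 | ~p3) | p2): α-rule — add ~(~p4 | ~p3), ~p2.
        ~(~p4 | ~p3): α-rule — add ~~p4, ~~p3.
        ~(p1 & p2): β-rule — branch into ~p1  //  ~p2.
          branch 2.2.1 (add ~p1):
            ○ open, literals {p1=false, p2=false, p3=true, p4=true}.
          branch 2.2.2 (add ~p2):
            ○ open, literals {p2=false, p3=true, p4=true}.
0 branches closed, 8 open.
An open branch gives a satisfying assignment: p1=true, p2=true, p5=true.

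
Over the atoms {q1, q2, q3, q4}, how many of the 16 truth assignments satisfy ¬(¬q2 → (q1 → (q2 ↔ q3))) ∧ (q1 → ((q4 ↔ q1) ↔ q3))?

Initial set: {(¬(¬q2 → (q1 → (q2 ↔ q3))) ∧ (q1 → ((q4 ↔ q1) ↔ q3)))}.
(¬(¬q2 → (q1 → (q2 ↔ q3))) ∧ (q1 → ((q4 ↔ q1) ↔ q3))): α-rule — add ¬(¬q2 → (q1 → (q2 ↔ q3))), (q1 → ((q4 ↔ q1) ↔ q3)).
¬(¬q2 → (q1 → (q2 ↔ q3))): α-rule — add ¬q2, ¬(q1 → (q2 ↔ q3)).
¬(q1 → (q2 ↔ q3)): α-rule — add q1, ¬(q2 ↔ q3).
(q1 → ((q4 ↔ q1) ↔ q3)): β-rule — branch into ¬q1  //  ((q4 ↔ q1) ↔ q3).
  branch 1 (add ¬q1):
    × closes — contains both q1 and ¬q1.
  branch 2 (add ((q4 ↔ q1) ↔ q3)):
    ¬(q2 ↔ q3): β-rule — branch into q2, ¬q3  //  ¬q2, q3.
      branch 2.1 (add q2, ¬q3):
        × closes — contains both q2 and ¬q2.
      branch 2.2 (add ¬q2, q3):
        ((q4 ↔ q1) ↔ q3): β-rule — branch into (q4 ↔ q1), q3  //  ¬(q4 ↔ q1), ¬q3.
          branch 2.2.1 (add (q4 ↔ q1), q3):
            (q4 ↔ q1): β-rule — branch into q4, q1  //  ¬q4, ¬q1.
              branch 2.2.1.1 (add q4, q1):
                ○ open, literals {q1=1, q2=0, q3=1, q4=1}.
              branch 2.2.1.2 (add ¬q4, ¬q1):
                × closes — contains both q1 and ¬q1.
          branch 2.2.2 (add ¬(q4 ↔ q1), ¬q3):
            × closes — contains both q3 and ¬q3.
4 branches closed, 1 open.
Each open branch fixes some atoms; the unmentioned ones are free. Counting distinct full assignments: branch {q1=1, q2=0, q3=1, q4=1} (none free) contributes 1 new. Total: 1.

1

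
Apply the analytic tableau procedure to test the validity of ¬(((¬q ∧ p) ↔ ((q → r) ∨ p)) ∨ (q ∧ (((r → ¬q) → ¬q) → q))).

Not valid

Assume the negation and expand:
Initial set: {¬¬(((¬q ∧ p) ↔ ((q → r) ∨ p)) ∨ (q ∧ (((r → ¬q) → ¬q) → q)))}.
¬¬(((¬q ∧ p) ↔ ((q → r) ∨ p)) ∨ (q ∧ (((r → ¬q) → ¬q) → q))): β-rule — branch into ((¬q ∧ p) ↔ ((q → r) ∨ p))  //  (q ∧ (((r → ¬q) → ¬q) → q)).
  branch 1 (add ((¬q ∧ p) ↔ ((q → r) ∨ p))):
    ((¬q ∧ p) ↔ ((q → r) ∨ p)): β-rule — branch into (¬q ∧ p), ((q → r) ∨ p)  //  ¬(¬q ∧ p), ¬((q → r) ∨ p).
      branch 1.1 (add (¬q ∧ p), ((q → r) ∨ p)):
        (¬q ∧ p): α-rule — add ¬q, p.
        ((q → r) ∨ p): β-rule — branch into (q → r)  //  p.
          branch 1.1.1 (add (q → r)):
            (q → r): β-rule — branch into ¬q  //  r.
              branch 1.1.1.1 (add ¬q):
                ○ open, literals {p=1, q=0}.
              branch 1.1.1.2 (add r):
                ○ open, literals {p=1, q=0, r=1}.
          branch 1.1.2 (add p):
            ○ open, literals {p=1, q=0}.
      branch 1.2 (add ¬(¬q ∧ p), ¬((q → r) ∨ p)):
        ¬((q → r) ∨ p): α-rule — add ¬(q → r), ¬p.
        ¬(q → r): α-rule — add q, ¬r.
        ¬(¬q ∧ p): β-rule — branch into ¬¬q  //  ¬p.
          branch 1.2.1 (add ¬¬q):
            ○ open, literals {p=0, q=1, r=0}.
          branch 1.2.2 (add ¬p):
            ○ open, literals {p=0, q=1, r=0}.
  branch 2 (add (q ∧ (((r → ¬q) → ¬q) → q))):
    (q ∧ (((r → ¬q) → ¬q) → q)): α-rule — add q, (((r → ¬q) → ¬q) → q).
    (((r → ¬q) → ¬q) → q): β-rule — branch into ¬((r → ¬q) → ¬q)  //  q.
      branch 2.1 (add ¬((r → ¬q) → ¬q)):
        ¬((r → ¬q) → ¬q): α-rule — add (r → ¬q), ¬¬q.
        (r → ¬q): β-rule — branch into ¬r  //  ¬q.
          branch 2.1.1 (add ¬r):
            ○ open, literals {q=1, r=0}.
          branch 2.1.2 (add ¬q):
            × closes — contains both q and ¬q.
      branch 2.2 (add q):
        ○ open, literals {q=1}.
1 branch closed, 7 open.
An open branch gives a countermodel: p=1, q=0 (unmentioned atoms arbitrary); under it the original formula is false.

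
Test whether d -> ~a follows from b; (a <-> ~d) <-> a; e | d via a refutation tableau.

Initial set: {b; ((a <-> ~d) <-> a); (e | d); ~(d -> ~a)}.
~(d -> ~a): α-rule — add d, ~~a.
((a <-> ~d) <-> a): β-rule — branch into (a <-> ~d), a  //  ~(a <-> ~d), ~a.
  branch 1 (add (a <-> ~d), a):
    (e | d): β-rule — branch into e  //  d.
      branch 1.1 (add e):
        (a <-> ~d): β-rule — branch into a, ~d  //  ~a, ~~d.
          branch 1.1.1 (add a, ~d):
            × closes — contains both d and ~d.
          branch 1.1.2 (add ~a, ~~d):
            × closes — contains both a and ~a.
      branch 1.2 (add d):
        (a <-> ~d): β-rule — branch into a, ~d  //  ~a, ~~d.
          branch 1.2.1 (add a, ~d):
            × closes — contains both d and ~d.
          branch 1.2.2 (add ~a, ~~d):
            × closes — contains both a and ~a.
  branch 2 (add ~(a <-> ~d), ~a):
    × closes — contains both a and ~a.
All 5 branches close.
Every branch closed, so the premises entail the conclusion.

Yes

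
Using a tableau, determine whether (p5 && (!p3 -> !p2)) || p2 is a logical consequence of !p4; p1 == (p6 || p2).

No

Initial set: {!p4; (p1 == (p6 || p2)); !((p5 && (!p3 -> !p2)) || p2)}.
!((p5 && (!p3 -> !p2)) || p2): α-rule — add !(p5 && (!p3 -> !p2)), !p2.
(p1 == (p6 || p2)): β-rule — branch into p1, (p6 || p2)  //  !p1, !(p6 || p2).
  branch 1 (add p1, (p6 || p2)):
    !(p5 && (!p3 -> !p2)): β-rule — branch into !p5  //  !(!p3 -> !p2).
      branch 1.1 (add !p5):
        (p6 || p2): β-rule — branch into p6  //  p2.
          branch 1.1.1 (add p6):
            ○ open, literals {p1=T, p2=F, p4=F, p5=F, p6=T}.
          branch 1.1.2 (add p2):
            × closes — contains both p2 and !p2.
      branch 1.2 (add !(!p3 -> !p2)):
        !(!p3 -> !p2): α-rule — add !p3, !!p2.
        × closes — contains both p2 and !p2.
  branch 2 (add !p1, !(p6 || p2)):
    !(p6 || p2): α-rule — add !p6, !p2.
    !(p5 && (!p3 -> !p2)): β-rule — branch into !p5  //  !(!p3 -> !p2).
      branch 2.1 (add !p5):
        ○ open, literals {p1=F, p2=F, p4=F, p5=F, p6=F}.
      branch 2.2 (add !(!p3 -> !p2)):
        !(!p3 -> !p2): α-rule — add !p3, !!p2.
        × closes — contains both p2 and !p2.
3 branches closed, 2 open.
An open branch gives a countermodel: p1=T, p2=F, p4=F, p5=F, p6=T (unmentioned atoms arbitrary); the premises hold there but the conclusion fails.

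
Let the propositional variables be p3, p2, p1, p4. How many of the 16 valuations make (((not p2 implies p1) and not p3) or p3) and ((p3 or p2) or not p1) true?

12

Initial set: {((((not p2 implies p1) and not p3) or p3) and ((p3 or p2) or not p1))}.
((((not p2 implies p1) and not p3) or p3) and ((p3 or p2) or not p1)): α-rule — add (((not p2 implies p1) and not p3) or p3), ((p3 or p2) or not p1).
(((not p2 implies p1) and not p3) or p3): β-rule — branch into ((not p2 implies p1) and not p3)  //  p3.
  branch 1 (add ((not p2 implies p1) and not p3)):
    ((not p2 implies p1) and not p3): α-rule — add (not p2 implies p1), not p3.
    ((p3 or p2) or not p1): β-rule — branch into (p3 or p2)  //  not p1.
      branch 1.1 (add (p3 or p2)):
        (not p2 implies p1): β-rule — branch into not not p2  //  p1.
          branch 1.1.1 (add not not p2):
            (p3 or p2): β-rule — branch into p3  //  p2.
              branch 1.1.1.1 (add p3):
                × closes — contains both p3 and not p3.
              branch 1.1.1.2 (add p2):
                ○ open, literals {p2=T, p3=F}.
          branch 1.1.2 (add p1):
            (p3 or p2): β-rule — branch into p3  //  p2.
              branch 1.1.2.1 (add p3):
                × closes — contains both p3 and not p3.
              branch 1.1.2.2 (add p2):
                ○ open, literals {p1=T, p2=T, p3=F}.
      branch 1.2 (add not p1):
        (not p2 implies p1): β-rule — branch into not not p2  //  p1.
          branch 1.2.1 (add not not p2):
            ○ open, literals {p1=F, p2=T, p3=F}.
          branch 1.2.2 (add p1):
            × closes — contains both p1 and not p1.
  branch 2 (add p3):
    ((p3 or p2) or not p1): β-rule — branch into (p3 or p2)  //  not p1.
      branch 2.1 (add (p3 or p2)):
        (p3 or p2): β-rule — branch into p3  //  p2.
          branch 2.1.1 (add p3):
            ○ open, literals {p3=T}.
          branch 2.1.2 (add p2):
            ○ open, literals {p2=T, p3=T}.
      branch 2.2 (add not p1):
        ○ open, literals {p1=F, p3=T}.
3 branches closed, 6 open.
Each open branch fixes some atoms; the unmentioned ones are free. Counting distinct full assignments: branch {p2=T, p3=F} (p1, p4) contributes 4 new; branch {p1=T, p2=T, p3=F} (p4) contributes 0 new; branch {p1=F, p2=T, p3=F} (p4) contributes 0 new; branch {p3=T} (p2, p1, p4) contributes 8 new; branch {p2=T, p3=T} (p1, p4) contributes 0 new; branch {p1=F, p3=T} (p2, p4) contributes 0 new. Total: 12.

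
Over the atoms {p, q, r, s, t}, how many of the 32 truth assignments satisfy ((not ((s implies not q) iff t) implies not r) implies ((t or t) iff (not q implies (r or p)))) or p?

Initial set: {T (((not ((s implies not q) iff t) implies not r) implies ((t or t) iff (not q implies (r or p)))) or p)}.
T (((not ((s implies not q) iff t) implies not r) implies ((t or t) iff (not q implies (r or p)))) or p): β-rule — branch into T ((not ((s implies not q) iff t) implies not r) implies ((t or t) iff (not q implies (r or p))))  //  T p.
  branch 1 (add T ((not ((s implies not q) iff t) implies not r) implies ((t or t) iff (not q implies (r or p))))):
    T ((not ((s implies not q) iff t) implies not r) implies ((t or t) iff (not q implies (r or p)))): β-rule — branch into F (not ((s implies not q) iff t) implies not r)  //  T ((t or t) iff (not q implies (r or p))).
      branch 1.1 (add F (not ((s implies not q) iff t) implies not r)):
        F (not ((s implies not q) iff t) implies not r): α-rule — add T not ((s implies not q) iff t), F not r.
        T not ((s implies not q) iff t): β-rule — branch into T (s implies not q), F t  //  F (s implies not q), T t.
          branch 1.1.1 (add T (s implies not q), F t):
            T (s implies not q): β-rule — branch into F s  //  T not q.
              branch 1.1.1.1 (add F s):
                ○ open, literals {r=T, s=F, t=F}.
              branch 1.1.1.2 (add T not q):
                ○ open, literals {q=F, r=T, t=F}.
          branch 1.1.2 (add F (s implies not q), T t):
            F (s implies not q): α-rule — add T s, F not q.
            ○ open, literals {q=T, r=T, s=T, t=T}.
      branch 1.2 (add T ((t or t) iff (not q implies (r or p)))):
        T ((t or t) iff (not q implies (r or p))): β-rule — branch into T (t or t), T (not q implies (r or p))  //  F (t or t), F (not q implies (r or p)).
          branch 1.2.1 (add T (t or t), T (not q implies (r or p))):
            T (t or t): β-rule — branch into T t  //  T t.
              branch 1.2.1.1 (add T t):
                T (not q implies (r or p)): β-rule — branch into F not q  //  T (r or p).
                  branch 1.2.1.1.1 (add F not q):
                    ○ open, literals {q=T, t=T}.
                  branch 1.2.1.1.2 (add T (r or p)):
                    T (r or p): β-rule — branch into T r  //  T p.
                      branch 1.2.1.1.2.1 (add T r):
                        ○ open, literals {r=T, t=T}.
                      branch 1.2.1.1.2.2 (add T p):
                        ○ open, literals {p=T, t=T}.
              branch 1.2.1.2 (add T t):
                T (not q implies (r or p)): β-rule — branch into F not q  //  T (r or p).
                  branch 1.2.1.2.1 (add F not q):
                    ○ open, literals {q=T, t=T}.
                  branch 1.2.1.2.2 (add T (r or p)):
                    T (r or p): β-rule — branch into T r  //  T p.
                      branch 1.2.1.2.2.1 (add T r):
                        ○ open, literals {r=T, t=T}.
                      branch 1.2.1.2.2.2 (add T p):
                        ○ open, literals {p=T, t=T}.
          branch 1.2.2 (add F (t or t), F (not q implies (r or p))):
            F (t or t): α-rule — add F t, F t.
            F (not q implies (r or p)): α-rule — add T not q, F (r or p).
            F (r or p): α-rule — add F r, F p.
            ○ open, literals {p=F, q=F, r=F, t=F}.
  branch 2 (add T p):
    ○ open, literals {p=T}.
0 branches closed, 11 open.
Each open branch fixes some atoms; the unmentioned ones are free. Counting distinct full assignments: branch {r=T, s=F, t=F} (p, q) contributes 4 new; branch {q=F, r=T, t=F} (p, s) contributes 2 new; branch {q=T, r=T, s=T, t=T} (p) contributes 2 new; branch {q=T, t=T} (p, r, s) contributes 6 new; branch {r=T, t=T} (p, q, s) contributes 4 new; branch {p=T, t=T} (q, r, s) contributes 2 new; branch {q=T, t=T} (p, r, s) contributes 0 new; branch {r=T, t=T} (p, q, s) contributes 0 new; branch {p=T, t=T} (q, r, s) contributes 0 new; branch {p=F, q=F, r=F, t=F} (s) contributes 2 new; branch {p=T} (q, r, s, t) contributes 5 new. Total: 27.

27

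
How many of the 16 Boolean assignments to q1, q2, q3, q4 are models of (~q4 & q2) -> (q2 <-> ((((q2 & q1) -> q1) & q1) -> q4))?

14

Initial set: {((~q4 & q2) -> (q2 <-> ((((q2 & q1) -> q1) & q1) -> q4)))}.
((~q4 & q2) -> (q2 <-> ((((q2 & q1) -> q1) & q1) -> q4))): β-rule — branch into ~(~q4 & q2)  //  (q2 <-> ((((q2 & q1) -> q1) & q1) -> q4)).
  branch 1 (add ~(~q4 & q2)):
    ~(~q4 & q2): β-rule — branch into ~~q4  //  ~q2.
      branch 1.1 (add ~~q4):
        ○ open, literals {q4=T}.
      branch 1.2 (add ~q2):
        ○ open, literals {q2=F}.
  branch 2 (add (q2 <-> ((((q2 & q1) -> q1) & q1) -> q4))):
    (q2 <-> ((((q2 & q1) -> q1) & q1) -> q4)): β-rule — branch into q2, ((((q2 & q1) -> q1) & q1) -> q4)  //  ~q2, ~((((q2 & q1) -> q1) & q1) -> q4).
      branch 2.1 (add q2, ((((q2 & q1) -> q1) & q1) -> q4)):
        ((((q2 & q1) -> q1) & q1) -> q4): β-rule — branch into ~(((q2 & q1) -> q1) & q1)  //  q4.
          branch 2.1.1 (add ~(((q2 & q1) -> q1) & q1)):
            ~(((q2 & q1) -> q1) & q1): β-rule — branch into ~((q2 & q1) -> q1)  //  ~q1.
              branch 2.1.1.1 (add ~((q2 & q1) -> q1)):
                ~((q2 & q1) -> q1): α-rule — add (q2 & q1), ~q1.
                (q2 & q1): α-rule — add q2, q1.
                × closes — contains both q1 and ~q1.
              branch 2.1.1.2 (add ~q1):
                ○ open, literals {q1=F, q2=T}.
          branch 2.1.2 (add q4):
            ○ open, literals {q2=T, q4=T}.
      branch 2.2 (add ~q2, ~((((q2 & q1) -> q1) & q1) -> q4)):
        ~((((q2 & q1) -> q1) & q1) -> q4): α-rule — add (((q2 & q1) -> q1) & q1), ~q4.
        (((q2 & q1) -> q1) & q1): α-rule — add ((q2 & q1) -> q1), q1.
        ((q2 & q1) -> q1): β-rule — branch into ~(q2 & q1)  //  q1.
          branch 2.2.1 (add ~(q2 & q1)):
            ~(q2 & q1): β-rule — branch into ~q2  //  ~q1.
              branch 2.2.1.1 (add ~q2):
                ○ open, literals {q1=T, q2=F, q4=F}.
              branch 2.2.1.2 (add ~q1):
                × closes — contains both q1 and ~q1.
          branch 2.2.2 (add q1):
            ○ open, literals {q1=T, q2=F, q4=F}.
2 branches closed, 6 open.
Each open branch fixes some atoms; the unmentioned ones are free. Counting distinct full assignments: branch {q4=T} (q1, q2, q3) contributes 8 new; branch {q2=F} (q1, q3, q4) contributes 4 new; branch {q1=F, q2=T} (q3, q4) contributes 2 new; branch {q2=T, q4=T} (q1, q3) contributes 0 new; branch {q1=T, q2=F, q4=F} (q3) contributes 0 new; branch {q1=T, q2=F, q4=F} (q3) contributes 0 new. Total: 14.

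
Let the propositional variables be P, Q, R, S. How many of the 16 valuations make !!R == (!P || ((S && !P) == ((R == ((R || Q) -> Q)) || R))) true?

4

Initial set: {(!!R == (!P || ((S && !P) == ((R == ((R || Q) -> Q)) || R))))}.
(!!R == (!P || ((S && !P) == ((R == ((R || Q) -> Q)) || R)))): β-rule — branch into !!R, (!P || ((S && !P) == ((R == ((R || Q) -> Q)) || R)))  //  !!!R, !(!P || ((S && !P) == ((R == ((R || Q) -> Q)) || R))).
  branch 1 (add !!R, (!P || ((S && !P) == ((R == ((R || Q) -> Q)) || R)))):
    !!R: drop double negation, giving R.
    (!P || ((S && !P) == ((R == ((R || Q) -> Q)) || R))): β-rule — branch into !P  //  ((S && !P) == ((R == ((R || Q) -> Q)) || R)).
      branch 1.1 (add !P):
        ○ open, literals {P=0, R=1}.
      branch 1.2 (add ((S && !P) == ((R == ((R || Q) -> Q)) || R))):
        ((S && !P) == ((R == ((R || Q) -> Q)) || R)): β-rule — branch into (S && !P), ((R == ((R || Q) -> Q)) || R)  //  !(S && !P), !((R == ((R || Q) -> Q)) || R).
          branch 1.2.1 (add (S && !P), ((R == ((R || Q) -> Q)) || R)):
            (S && !P): α-rule — add S, !P.
            ((R == ((R || Q) -> Q)) || R): β-rule — branch into (R == ((R || Q) -> Q))  //  R.
              branch 1.2.1.1 (add (R == ((R || Q) -> Q))):
                (R == ((R || Q) -> Q)): β-rule — branch into R, ((R || Q) -> Q)  //  !R, !((R || Q) -> Q).
                  branch 1.2.1.1.1 (add R, ((R || Q) -> Q)):
                    ((R || Q) -> Q): β-rule — branch into !(R || Q)  //  Q.
                      branch 1.2.1.1.1.1 (add !(R || Q)):
                        !(R || Q): α-rule — add !R, !Q.
                        × closes — contains both R and !R.
                      branch 1.2.1.1.1.2 (add Q):
                        ○ open, literals {P=0, Q=1, R=1, S=1}.
                  branch 1.2.1.1.2 (add !R, !((R || Q) -> Q)):
                    × closes — contains both R and !R.
              branch 1.2.1.2 (add R):
                ○ open, literals {P=0, R=1, S=1}.
          branch 1.2.2 (add !(S && !P), !((R == ((R || Q) -> Q)) || R)):
            !((R == ((R || Q) -> Q)) || R): α-rule — add !(R == ((R || Q) -> Q)), !R.
            × closes — contains both R and !R.
  branch 2 (add !!!R, !(!P || ((S && !P) == ((R == ((R || Q) -> Q)) || R)))):
    !!!R: drop double negation, giving !R.
    !(!P || ((S && !P) == ((R == ((R || Q) -> Q)) || R))): α-rule — add !!P, !((S && !P) == ((R == ((R || Q) -> Q)) || R)).
    !((S && !P) == ((R == ((R || Q) -> Q)) || R)): β-rule — branch into (S && !P), !((R == ((R || Q) -> Q)) || R)  //  !(S && !P), ((R == ((R || Q) -> Q)) || R).
      branch 2.1 (add (S && !P), !((R == ((R || Q) -> Q)) || R)):
        (S && !P): α-rule — add S, !P.
        × closes — contains both P and !P.
      branch 2.2 (add !(S && !P), ((R == ((R || Q) -> Q)) || R)):
        !(S && !P): β-rule — branch into !S  //  !!P.
          branch 2.2.1 (add !S):
            ((R == ((R || Q) -> Q)) || R): β-rule — branch into (R == ((R || Q) -> Q))  //  R.
              branch 2.2.1.1 (add (R == ((R || Q) -> Q))):
                (R == ((R || Q) -> Q)): β-rule — branch into R, ((R || Q) -> Q)  //  !R, !((R || Q) -> Q).
                  branch 2.2.1.1.1 (add R, ((R || Q) -> Q)):
                    × closes — contains both R and !R.
                  branch 2.2.1.1.2 (add !R, !((R || Q) -> Q)):
                    !((R || Q) -> Q): α-rule — add (R || Q), !Q.
                    (R || Q): β-rule — branch into R  //  Q.
                      branch 2.2.1.1.2.1 (add R):
                        × closes — contains both R and !R.
                      branch 2.2.1.1.2.2 (add Q):
                        × closes — contains both Q and !Q.
              branch 2.2.1.2 (add R):
                × closes — contains both R and !R.
          branch 2.2.2 (add !!P):
            ((R == ((R || Q) -> Q)) || R): β-rule — branch into (R == ((R || Q) -> Q))  //  R.
              branch 2.2.2.1 (add (R == ((R || Q) -> Q))):
                (R == ((R || Q) -> Q)): β-rule — branch into R, ((R || Q) -> Q)  //  !R, !((R || Q) -> Q).
                  branch 2.2.2.1.1 (add R, ((R || Q) -> Q)):
                    × closes — contains both R and !R.
                  branch 2.2.2.1.2 (add !R, !((R || Q) -> Q)):
                    !((R || Q) -> Q): α-rule — add (R || Q), !Q.
                    (R || Q): β-rule — branch into R  //  Q.
                      branch 2.2.2.1.2.1 (add R):
                        × closes — contains both R and !R.
                      branch 2.2.2.1.2.2 (add Q):
                        × closes — contains both Q and !Q.
              branch 2.2.2.2 (add R):
                × closes — contains both R and !R.
12 branches closed, 3 open.
Each open branch fixes some atoms; the unmentioned ones are free. Counting distinct full assignments: branch {P=0, R=1} (Q, S) contributes 4 new; branch {P=0, Q=1, R=1, S=1} (none free) contributes 0 new; branch {P=0, R=1, S=1} (Q) contributes 0 new. Total: 4.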